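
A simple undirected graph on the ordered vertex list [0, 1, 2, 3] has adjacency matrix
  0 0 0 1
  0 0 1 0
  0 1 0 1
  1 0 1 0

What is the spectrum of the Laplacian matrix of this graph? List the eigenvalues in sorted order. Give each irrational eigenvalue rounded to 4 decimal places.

[0, 0.5858, 2, 3.4142]

Reading degrees in the order [0, 1, 2, 3] gives [1, 1, 2, 2]; set D = diag(1, 1, 2, 2) and form L = D - A. L is symmetric positive semidefinite, so every eigenvalue is real and nonnegative. There is one zero in the spectrum, matching the 1 component. The largest eigenvalue, 3.4142, is at most the vertex count 4.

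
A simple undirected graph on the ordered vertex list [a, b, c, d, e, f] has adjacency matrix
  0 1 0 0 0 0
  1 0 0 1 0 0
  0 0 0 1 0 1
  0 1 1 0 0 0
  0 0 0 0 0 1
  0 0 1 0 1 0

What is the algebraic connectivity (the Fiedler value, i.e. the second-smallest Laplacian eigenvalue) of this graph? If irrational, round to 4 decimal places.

0.2679

With the vertex order [a, b, c, d, e, f], the degrees are [1, 2, 2, 2, 1, 2], giving D = diag(1, 2, 2, 2, 1, 2) and L = D - A. The smallest Laplacian eigenvalue is always 0. The next one, lambda_2 = 0.2679, measures how hard the graph is to disconnect: larger values mean better connectivity. By the matrix-tree theorem the graph has (1/6) * product of the nonzero eigenvalues = 1 spanning tree.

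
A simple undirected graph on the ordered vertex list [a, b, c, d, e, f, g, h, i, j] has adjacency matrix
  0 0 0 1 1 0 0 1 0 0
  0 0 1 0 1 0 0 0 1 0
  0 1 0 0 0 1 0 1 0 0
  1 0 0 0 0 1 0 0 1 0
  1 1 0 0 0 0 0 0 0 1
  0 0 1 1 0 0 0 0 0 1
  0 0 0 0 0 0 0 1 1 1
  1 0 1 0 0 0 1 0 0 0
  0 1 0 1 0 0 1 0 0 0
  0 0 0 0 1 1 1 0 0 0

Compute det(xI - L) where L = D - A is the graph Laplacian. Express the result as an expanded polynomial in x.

x^10 - 30x^9 + 390x^8 - 2880x^7 + 13305x^6 - 39882x^5 + 77640x^4 - 94800x^3 + 66000x^2 - 20000x

Each diagonal entry of L is the vertex degree and each off-diagonal entry is -1 where an edge is present, 0 otherwise; in the order [a, b, c, d, e, f, g, h, i, j] the diagonal is [3, 3, 3, 3, 3, 3, 3, 3, 3, 3]. Computing det(xI - L) by cofactor expansion (or equivalently via sum-over-permutations) gives x^10 - 30x^9 + 390x^8 - 2880x^7 + 13305x^6 - 39882x^5 + 77640x^4 - 94800x^3 + 66000x^2 - 20000x. The coefficient of x^9 equals -trace(L) = -30, matching the sum of degrees.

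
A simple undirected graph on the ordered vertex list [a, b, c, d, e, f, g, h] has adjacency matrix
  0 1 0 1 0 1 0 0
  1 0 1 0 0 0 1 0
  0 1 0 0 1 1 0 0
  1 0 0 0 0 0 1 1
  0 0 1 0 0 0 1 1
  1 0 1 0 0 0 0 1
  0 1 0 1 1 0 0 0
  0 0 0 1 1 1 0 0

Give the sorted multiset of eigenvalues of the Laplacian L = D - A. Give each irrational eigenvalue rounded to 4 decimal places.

With the vertex order [a, b, c, d, e, f, g, h], the degrees are [3, 3, 3, 3, 3, 3, 3, 3], giving D = diag(3, 3, 3, 3, 3, 3, 3, 3) and L = D - A. Diagonalising L (or applying a numerical eigensolver to the 8x8 matrix) gives the spectrum above. The eigenvalues sum to 24, which equals trace(L) = 2|E|. The largest eigenvalue, 6, is at most the vertex count 8.

[0, 2, 2, 2, 4, 4, 4, 6]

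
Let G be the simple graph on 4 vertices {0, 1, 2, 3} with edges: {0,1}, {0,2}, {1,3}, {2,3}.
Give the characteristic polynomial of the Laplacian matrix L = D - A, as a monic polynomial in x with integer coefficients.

x^4 - 8x^3 + 20x^2 - 16x

Each diagonal entry of L is the vertex degree and each off-diagonal entry is -1 where an edge is present, 0 otherwise; in the order [0, 1, 2, 3] the diagonal is [2, 2, 2, 2]. The eigenvalues of L are [0, 2, 2, 4]; the characteristic polynomial is the product of (x - lambda_i), which multiplies out to x^4 - 8x^3 + 20x^2 - 16x. The constant term is 0 because L is singular (the all-ones vector lies in its kernel). By the matrix-tree theorem the graph has (1/4) * product of the nonzero eigenvalues = 4 spanning trees.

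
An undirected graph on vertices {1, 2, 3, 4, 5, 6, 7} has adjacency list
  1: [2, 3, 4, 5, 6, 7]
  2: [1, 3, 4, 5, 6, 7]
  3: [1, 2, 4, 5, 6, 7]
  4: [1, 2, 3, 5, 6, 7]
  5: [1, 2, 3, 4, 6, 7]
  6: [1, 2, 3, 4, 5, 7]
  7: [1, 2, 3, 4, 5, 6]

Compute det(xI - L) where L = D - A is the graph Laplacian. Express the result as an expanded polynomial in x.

x^7 - 42x^6 + 735x^5 - 6860x^4 + 36015x^3 - 100842x^2 + 117649x

Each diagonal entry of L is the vertex degree and each off-diagonal entry is -1 where an edge is present, 0 otherwise; in the order [1, 2, 3, 4, 5, 6, 7] the diagonal is [6, 6, 6, 6, 6, 6, 6]. L has integer entries, so p(x) = det(xI - L) has integer coefficients. Expanding the determinant yields x^7 - 42x^6 + 735x^5 - 6860x^4 + 36015x^3 - 100842x^2 + 117649x. The constant term is 0 because L is singular (the all-ones vector lies in its kernel).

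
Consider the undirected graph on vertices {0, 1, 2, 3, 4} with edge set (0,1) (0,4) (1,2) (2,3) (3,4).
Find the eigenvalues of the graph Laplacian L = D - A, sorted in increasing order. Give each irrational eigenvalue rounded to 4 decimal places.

Reading degrees in the order [0, 1, 2, 3, 4] gives [2, 2, 2, 2, 2]; set D = diag(2, 2, 2, 2, 2) and form L = D - A. The multiplicity of 0 as a Laplacian eigenvalue equals the number of connected components. The eigenvalues sum to 10, which equals trace(L) = 2|E|.

[0, 1.3820, 1.3820, 3.6180, 3.6180]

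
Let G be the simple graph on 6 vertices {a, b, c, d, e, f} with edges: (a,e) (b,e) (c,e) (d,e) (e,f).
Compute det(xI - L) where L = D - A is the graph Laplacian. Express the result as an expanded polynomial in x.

x^6 - 10x^5 + 30x^4 - 40x^3 + 25x^2 - 6x

Reading degrees in the order [a, b, c, d, e, f] gives [1, 1, 1, 1, 5, 1]; set D = diag(1, 1, 1, 1, 5, 1) and form L = D - A. Computing det(xI - L) by cofactor expansion (or equivalently via sum-over-permutations) gives x^6 - 10x^5 + 30x^4 - 40x^3 + 25x^2 - 6x. The coefficient of x^5 equals -trace(L) = -10, matching the sum of degrees. By the matrix-tree theorem the graph has (1/6) * product of the nonzero eigenvalues = 1 spanning tree.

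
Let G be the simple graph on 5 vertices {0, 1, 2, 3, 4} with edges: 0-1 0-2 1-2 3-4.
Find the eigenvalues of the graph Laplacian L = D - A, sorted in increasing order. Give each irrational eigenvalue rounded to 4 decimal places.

Reading degrees in the order [0, 1, 2, 3, 4] gives [2, 2, 2, 1, 1]; set D = diag(2, 2, 2, 1, 1) and form L = D - A. The multiplicity of 0 as a Laplacian eigenvalue equals the number of connected components. The 2 zero eigenvalues correspond to the 2 connected components.

[0, 0, 2, 3, 3]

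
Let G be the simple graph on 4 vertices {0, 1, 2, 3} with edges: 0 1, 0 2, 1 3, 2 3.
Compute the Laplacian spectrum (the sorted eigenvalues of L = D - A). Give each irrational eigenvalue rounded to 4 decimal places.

[0, 2, 2, 4]

With the vertex order [0, 1, 2, 3], the degrees are [2, 2, 2, 2], giving D = diag(2, 2, 2, 2) and L = D - A. Since every row of L sums to 0, the all-ones vector is in the kernel and 0 is an eigenvalue. The eigenvalues sum to 8, which equals trace(L) = 2|E|.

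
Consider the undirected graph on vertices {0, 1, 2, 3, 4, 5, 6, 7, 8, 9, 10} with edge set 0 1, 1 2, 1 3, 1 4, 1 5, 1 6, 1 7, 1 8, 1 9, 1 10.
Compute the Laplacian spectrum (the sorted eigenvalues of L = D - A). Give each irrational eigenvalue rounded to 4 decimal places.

[0, 1, 1, 1, 1, 1, 1, 1, 1, 1, 11]

Reading degrees in the order [0, 1, 2, 3, 4, 5, 6, 7, 8, 9, 10] gives [1, 10, 1, 1, 1, 1, 1, 1, 1, 1, 1]; set D = diag(1, 10, 1, 1, 1, 1, 1, 1, 1, 1, 1) and form L = D - A. L is symmetric positive semidefinite, so every eigenvalue is real and nonnegative.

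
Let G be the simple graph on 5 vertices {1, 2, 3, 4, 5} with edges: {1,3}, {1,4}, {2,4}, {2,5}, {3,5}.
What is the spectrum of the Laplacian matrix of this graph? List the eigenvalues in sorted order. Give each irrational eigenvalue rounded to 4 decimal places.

With the vertex order [1, 2, 3, 4, 5], the degrees are [2, 2, 2, 2, 2], giving D = diag(2, 2, 2, 2, 2) and L = D - A. Since every row of L sums to 0, the all-ones vector is in the kernel and 0 is an eigenvalue. The single zero eigenvalue shows the graph is connected. There is one zero in the spectrum, matching the 1 component. The eigenvalues sum to 10, which equals trace(L) = 2|E|.

[0, 1.3820, 1.3820, 3.6180, 3.6180]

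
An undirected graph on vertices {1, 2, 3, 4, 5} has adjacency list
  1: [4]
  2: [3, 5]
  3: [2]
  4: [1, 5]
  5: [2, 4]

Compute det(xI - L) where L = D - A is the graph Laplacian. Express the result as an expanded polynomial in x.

With the vertex order [1, 2, 3, 4, 5], the degrees are [1, 2, 1, 2, 2], giving D = diag(1, 2, 1, 2, 2) and L = D - A. Computing det(xI - L) by cofactor expansion (or equivalently via sum-over-permutations) gives x^5 - 8x^4 + 21x^3 - 20x^2 + 5x. Since p(0) = det(-L) = 0, x divides p(x). There is one zero in the spectrum, matching the 1 component.

x^5 - 8x^4 + 21x^3 - 20x^2 + 5x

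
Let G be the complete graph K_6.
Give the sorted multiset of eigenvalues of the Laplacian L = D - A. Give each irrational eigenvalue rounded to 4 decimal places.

The graph has 6 vertices and degree multiset [5, 5, 5, 5, 5, 5]; D is the diagonal matrix of degrees and L = D - A. L is symmetric positive semidefinite, so every eigenvalue is real and nonnegative. The single zero eigenvalue shows the graph is connected. There is one zero in the spectrum, matching the 1 component. By the matrix-tree theorem the graph has (1/6) * product of the nonzero eigenvalues = 1296 spanning trees.

[0, 6, 6, 6, 6, 6]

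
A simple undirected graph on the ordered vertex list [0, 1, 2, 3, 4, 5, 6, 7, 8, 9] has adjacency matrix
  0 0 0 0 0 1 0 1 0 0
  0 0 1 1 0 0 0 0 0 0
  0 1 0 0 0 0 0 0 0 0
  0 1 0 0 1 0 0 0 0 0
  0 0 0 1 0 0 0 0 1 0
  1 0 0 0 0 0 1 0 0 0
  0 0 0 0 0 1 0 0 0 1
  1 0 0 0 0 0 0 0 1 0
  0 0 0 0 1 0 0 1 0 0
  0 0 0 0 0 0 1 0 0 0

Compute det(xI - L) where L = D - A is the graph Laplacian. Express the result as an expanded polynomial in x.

Each diagonal entry of L is the vertex degree and each off-diagonal entry is -1 where an edge is present, 0 otherwise; in the order [0, 1, 2, 3, 4, 5, 6, 7, 8, 9] the diagonal is [2, 2, 1, 2, 2, 2, 2, 2, 2, 1]. Computing det(xI - L) by cofactor expansion (or equivalently via sum-over-permutations) gives x^10 - 18x^9 + 136x^8 - 560x^7 + 1365x^6 - 2002x^5 + 1716x^4 - 792x^3 + 165x^2 - 10x. Since p(0) = det(-L) = 0, x divides p(x).

x^10 - 18x^9 + 136x^8 - 560x^7 + 1365x^6 - 2002x^5 + 1716x^4 - 792x^3 + 165x^2 - 10x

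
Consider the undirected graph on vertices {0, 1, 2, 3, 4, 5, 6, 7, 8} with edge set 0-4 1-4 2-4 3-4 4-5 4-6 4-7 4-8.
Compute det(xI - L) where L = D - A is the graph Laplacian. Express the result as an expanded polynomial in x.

Each diagonal entry of L is the vertex degree and each off-diagonal entry is -1 where an edge is present, 0 otherwise; in the order [0, 1, 2, 3, 4, 5, 6, 7, 8] the diagonal is [1, 1, 1, 1, 8, 1, 1, 1, 1]. L has integer entries, so p(x) = det(xI - L) has integer coefficients. Expanding the determinant yields x^9 - 16x^8 + 84x^7 - 224x^6 + 350x^5 - 336x^4 + 196x^3 - 64x^2 + 9x. The coefficient of x^8 equals -trace(L) = -16, matching the sum of degrees. By the matrix-tree theorem the graph has (1/9) * product of the nonzero eigenvalues = 1 spanning tree. There is one zero in the spectrum, matching the 1 component.

x^9 - 16x^8 + 84x^7 - 224x^6 + 350x^5 - 336x^4 + 196x^3 - 64x^2 + 9x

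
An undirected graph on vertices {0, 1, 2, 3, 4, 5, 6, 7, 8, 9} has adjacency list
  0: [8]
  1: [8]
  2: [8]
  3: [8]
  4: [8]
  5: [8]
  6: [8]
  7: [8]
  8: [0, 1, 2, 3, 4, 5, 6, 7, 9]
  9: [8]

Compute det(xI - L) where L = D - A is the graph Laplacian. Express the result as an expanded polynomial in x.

x^10 - 18x^9 + 108x^8 - 336x^7 + 630x^6 - 756x^5 + 588x^4 - 288x^3 + 81x^2 - 10x

Each diagonal entry of L is the vertex degree and each off-diagonal entry is -1 where an edge is present, 0 otherwise; in the order [0, 1, 2, 3, 4, 5, 6, 7, 8, 9] the diagonal is [1, 1, 1, 1, 1, 1, 1, 1, 9, 1]. Computing det(xI - L) by cofactor expansion (or equivalently via sum-over-permutations) gives x^10 - 18x^9 + 108x^8 - 336x^7 + 630x^6 - 756x^5 + 588x^4 - 288x^3 + 81x^2 - 10x. Since p(0) = det(-L) = 0, x divides p(x). The largest eigenvalue, 10, is at most the vertex count 10.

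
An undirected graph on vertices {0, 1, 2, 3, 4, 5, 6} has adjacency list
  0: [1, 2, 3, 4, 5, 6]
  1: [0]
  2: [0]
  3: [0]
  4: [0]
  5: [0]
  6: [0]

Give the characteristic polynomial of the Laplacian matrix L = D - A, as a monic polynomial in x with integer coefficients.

With the vertex order [0, 1, 2, 3, 4, 5, 6], the degrees are [6, 1, 1, 1, 1, 1, 1], giving D = diag(6, 1, 1, 1, 1, 1, 1) and L = D - A. The eigenvalues of L are [0, 1, 1, 1, 1, 1, 7]; the characteristic polynomial is the product of (x - lambda_i), which multiplies out to x^7 - 12x^6 + 45x^5 - 80x^4 + 75x^3 - 36x^2 + 7x. Since p(0) = det(-L) = 0, x divides p(x). There is one zero in the spectrum, matching the 1 component.

x^7 - 12x^6 + 45x^5 - 80x^4 + 75x^3 - 36x^2 + 7x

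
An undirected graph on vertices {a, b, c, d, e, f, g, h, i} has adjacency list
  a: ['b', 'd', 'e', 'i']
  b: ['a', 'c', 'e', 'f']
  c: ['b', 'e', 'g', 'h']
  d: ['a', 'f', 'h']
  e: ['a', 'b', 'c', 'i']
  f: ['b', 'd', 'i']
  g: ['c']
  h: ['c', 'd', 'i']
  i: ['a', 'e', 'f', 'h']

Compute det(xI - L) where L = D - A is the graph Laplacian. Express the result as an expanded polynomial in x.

With the vertex order [a, b, c, d, e, f, g, h, i], the degrees are [4, 4, 4, 3, 4, 3, 1, 3, 4], giving D = diag(4, 4, 4, 3, 4, 3, 1, 3, 4) and L = D - A. Computing det(xI - L) by cofactor expansion (or equivalently via sum-over-permutations) gives x^9 - 30x^8 + 381x^7 - 2666x^6 + 11191x^5 - 28672x^4 + 43344x^3 - 34720x^2 + 10872x. The coefficient of x^8 equals -trace(L) = -30, matching the sum of degrees. The largest eigenvalue, 6.4041, is at most the vertex count 9.

x^9 - 30x^8 + 381x^7 - 2666x^6 + 11191x^5 - 28672x^4 + 43344x^3 - 34720x^2 + 10872x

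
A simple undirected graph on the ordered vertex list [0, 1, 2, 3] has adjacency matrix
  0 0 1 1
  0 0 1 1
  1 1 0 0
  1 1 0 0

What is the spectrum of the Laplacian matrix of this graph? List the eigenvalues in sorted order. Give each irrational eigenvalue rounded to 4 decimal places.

[0, 2, 2, 4]

Reading degrees in the order [0, 1, 2, 3] gives [2, 2, 2, 2]; set D = diag(2, 2, 2, 2) and form L = D - A. Since every row of L sums to 0, the all-ones vector is in the kernel and 0 is an eigenvalue. The single zero eigenvalue shows the graph is connected. The largest eigenvalue, 4, is at most the vertex count 4.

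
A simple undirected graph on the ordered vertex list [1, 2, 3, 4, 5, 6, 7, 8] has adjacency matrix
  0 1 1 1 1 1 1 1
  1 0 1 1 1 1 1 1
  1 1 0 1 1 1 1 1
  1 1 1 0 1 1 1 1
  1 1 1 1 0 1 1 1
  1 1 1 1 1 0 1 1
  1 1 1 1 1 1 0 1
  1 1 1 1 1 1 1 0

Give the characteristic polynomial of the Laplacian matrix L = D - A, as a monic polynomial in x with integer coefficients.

x^8 - 56x^7 + 1344x^6 - 17920x^5 + 143360x^4 - 688128x^3 + 1835008x^2 - 2097152x

Each diagonal entry of L is the vertex degree and each off-diagonal entry is -1 where an edge is present, 0 otherwise; in the order [1, 2, 3, 4, 5, 6, 7, 8] the diagonal is [7, 7, 7, 7, 7, 7, 7, 7]. L has integer entries, so p(x) = det(xI - L) has integer coefficients. Expanding the determinant yields x^8 - 56x^7 + 1344x^6 - 17920x^5 + 143360x^4 - 688128x^3 + 1835008x^2 - 2097152x. The constant term is 0 because L is singular (the all-ones vector lies in its kernel). The largest eigenvalue, 8, is at most the vertex count 8.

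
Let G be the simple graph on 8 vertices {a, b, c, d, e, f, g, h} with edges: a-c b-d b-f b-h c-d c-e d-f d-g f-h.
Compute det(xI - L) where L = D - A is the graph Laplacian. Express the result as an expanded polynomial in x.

x^8 - 18x^7 + 128x^6 - 458x^5 + 869x^4 - 850x^3 + 392x^2 - 64x

With the vertex order [a, b, c, d, e, f, g, h], the degrees are [1, 3, 3, 4, 1, 3, 1, 2], giving D = diag(1, 3, 3, 4, 1, 3, 1, 2) and L = D - A. Computing det(xI - L) by cofactor expansion (or equivalently via sum-over-permutations) gives x^8 - 18x^7 + 128x^6 - 458x^5 + 869x^4 - 850x^3 + 392x^2 - 64x. The coefficient of x^7 equals -trace(L) = -18, matching the sum of degrees. The largest eigenvalue, 5.4323, is at most the vertex count 8. The eigenvalues sum to 18, which equals trace(L) = 2|E|.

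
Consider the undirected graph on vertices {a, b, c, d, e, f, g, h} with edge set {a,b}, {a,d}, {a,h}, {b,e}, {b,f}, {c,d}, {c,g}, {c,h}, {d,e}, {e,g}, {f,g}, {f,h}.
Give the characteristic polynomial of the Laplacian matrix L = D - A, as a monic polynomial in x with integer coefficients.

x^8 - 24x^7 + 240x^6 - 1296x^5 + 4080x^4 - 7488x^3 + 7424x^2 - 3072x

With the vertex order [a, b, c, d, e, f, g, h], the degrees are [3, 3, 3, 3, 3, 3, 3, 3], giving D = diag(3, 3, 3, 3, 3, 3, 3, 3) and L = D - A. L has integer entries, so p(x) = det(xI - L) has integer coefficients. Expanding the determinant yields x^8 - 24x^7 + 240x^6 - 1296x^5 + 4080x^4 - 7488x^3 + 7424x^2 - 3072x. Since p(0) = det(-L) = 0, x divides p(x). There is one zero in the spectrum, matching the 1 component. The largest eigenvalue, 6, is at most the vertex count 8.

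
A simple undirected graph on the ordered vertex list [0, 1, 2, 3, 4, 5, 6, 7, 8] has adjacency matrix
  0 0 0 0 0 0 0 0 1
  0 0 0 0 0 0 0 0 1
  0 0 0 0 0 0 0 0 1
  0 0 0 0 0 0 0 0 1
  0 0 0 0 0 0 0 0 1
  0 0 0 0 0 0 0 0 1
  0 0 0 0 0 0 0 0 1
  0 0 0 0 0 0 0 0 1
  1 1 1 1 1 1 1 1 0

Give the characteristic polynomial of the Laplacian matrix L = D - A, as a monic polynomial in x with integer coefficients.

With the vertex order [0, 1, 2, 3, 4, 5, 6, 7, 8], the degrees are [1, 1, 1, 1, 1, 1, 1, 1, 8], giving D = diag(1, 1, 1, 1, 1, 1, 1, 1, 8) and L = D - A. The eigenvalues of L are [0, 1, 1, 1, 1, 1, 1, 1, 9]; the characteristic polynomial is the product of (x - lambda_i), which multiplies out to x^9 - 16x^8 + 84x^7 - 224x^6 + 350x^5 - 336x^4 + 196x^3 - 64x^2 + 9x. The coefficient of x^8 equals -trace(L) = -16, matching the sum of degrees. The largest eigenvalue, 9, is at most the vertex count 9. The eigenvalues sum to 16, which equals trace(L) = 2|E|.

x^9 - 16x^8 + 84x^7 - 224x^6 + 350x^5 - 336x^4 + 196x^3 - 64x^2 + 9x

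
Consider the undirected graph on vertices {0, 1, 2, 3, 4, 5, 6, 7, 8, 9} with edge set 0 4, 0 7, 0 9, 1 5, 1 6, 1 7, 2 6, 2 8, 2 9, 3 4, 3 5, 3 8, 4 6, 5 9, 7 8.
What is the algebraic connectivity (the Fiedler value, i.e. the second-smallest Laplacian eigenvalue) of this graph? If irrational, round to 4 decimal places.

Each diagonal entry of L is the vertex degree and each off-diagonal entry is -1 where an edge is present, 0 otherwise; in the order [0, 1, 2, 3, 4, 5, 6, 7, 8, 9] the diagonal is [3, 3, 3, 3, 3, 3, 3, 3, 3, 3]. The smallest Laplacian eigenvalue is always 0. The next one, lambda_2 = 2, measures how hard the graph is to disconnect: larger values mean better connectivity.

2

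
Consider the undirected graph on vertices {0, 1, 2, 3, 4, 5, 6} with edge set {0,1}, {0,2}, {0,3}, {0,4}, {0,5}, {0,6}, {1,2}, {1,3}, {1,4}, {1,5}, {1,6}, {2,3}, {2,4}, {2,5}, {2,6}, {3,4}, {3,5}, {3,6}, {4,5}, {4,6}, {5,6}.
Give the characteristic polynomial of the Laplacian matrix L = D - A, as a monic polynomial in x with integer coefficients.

With the vertex order [0, 1, 2, 3, 4, 5, 6], the degrees are [6, 6, 6, 6, 6, 6, 6], giving D = diag(6, 6, 6, 6, 6, 6, 6) and L = D - A. Computing det(xI - L) by cofactor expansion (or equivalently via sum-over-permutations) gives x^7 - 42x^6 + 735x^5 - 6860x^4 + 36015x^3 - 100842x^2 + 117649x. The coefficient of x^6 equals -trace(L) = -42, matching the sum of degrees. The largest eigenvalue, 7, is at most the vertex count 7.

x^7 - 42x^6 + 735x^5 - 6860x^4 + 36015x^3 - 100842x^2 + 117649x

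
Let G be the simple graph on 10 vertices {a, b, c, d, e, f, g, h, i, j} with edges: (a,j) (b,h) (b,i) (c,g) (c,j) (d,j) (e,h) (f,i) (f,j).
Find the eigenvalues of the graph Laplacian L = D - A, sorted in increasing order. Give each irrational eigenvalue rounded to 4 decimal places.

With the vertex order [a, b, c, d, e, f, g, h, i, j], the degrees are [1, 2, 2, 1, 1, 2, 1, 2, 2, 4], giving D = diag(1, 2, 2, 1, 1, 2, 1, 2, 2, 4) and L = D - A. The multiplicity of 0 as a Laplacian eigenvalue equals the number of connected components. The single zero eigenvalue shows the graph is connected. The eigenvalues sum to 18, which equals trace(L) = 2|E|. By the matrix-tree theorem the graph has (1/10) * product of the nonzero eigenvalues = 1 spanning tree.

[0, 0.1317, 0.5006, 0.7370, 1, 1.6424, 2.3851, 2.7880, 3.6407, 5.1744]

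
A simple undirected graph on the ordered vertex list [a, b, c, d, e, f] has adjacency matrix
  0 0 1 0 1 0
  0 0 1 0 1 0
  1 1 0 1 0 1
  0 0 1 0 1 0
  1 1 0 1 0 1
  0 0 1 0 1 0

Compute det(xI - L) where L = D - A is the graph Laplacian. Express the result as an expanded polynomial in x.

x^6 - 16x^5 + 96x^4 - 272x^3 + 368x^2 - 192x

Reading degrees in the order [a, b, c, d, e, f] gives [2, 2, 4, 2, 4, 2]; set D = diag(2, 2, 4, 2, 4, 2) and form L = D - A. L has integer entries, so p(x) = det(xI - L) has integer coefficients. Expanding the determinant yields x^6 - 16x^5 + 96x^4 - 272x^3 + 368x^2 - 192x. Since p(0) = det(-L) = 0, x divides p(x). There is one zero in the spectrum, matching the 1 component.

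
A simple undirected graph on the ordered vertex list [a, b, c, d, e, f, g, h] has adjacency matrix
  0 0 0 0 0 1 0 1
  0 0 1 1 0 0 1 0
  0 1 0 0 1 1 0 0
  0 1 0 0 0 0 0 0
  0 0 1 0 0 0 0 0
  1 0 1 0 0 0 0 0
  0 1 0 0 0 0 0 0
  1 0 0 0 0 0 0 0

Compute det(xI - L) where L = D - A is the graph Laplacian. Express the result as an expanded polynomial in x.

x^8 - 14x^7 + 76x^6 - 204x^5 + 287x^4 - 208x^3 + 70x^2 - 8x

Reading degrees in the order [a, b, c, d, e, f, g, h] gives [2, 3, 3, 1, 1, 2, 1, 1]; set D = diag(2, 3, 3, 1, 1, 2, 1, 1) and form L = D - A. Computing det(xI - L) by cofactor expansion (or equivalently via sum-over-permutations) gives x^8 - 14x^7 + 76x^6 - 204x^5 + 287x^4 - 208x^3 + 70x^2 - 8x. The constant term is 0 because L is singular (the all-ones vector lies in its kernel). The largest eigenvalue, 4.6412, is at most the vertex count 8.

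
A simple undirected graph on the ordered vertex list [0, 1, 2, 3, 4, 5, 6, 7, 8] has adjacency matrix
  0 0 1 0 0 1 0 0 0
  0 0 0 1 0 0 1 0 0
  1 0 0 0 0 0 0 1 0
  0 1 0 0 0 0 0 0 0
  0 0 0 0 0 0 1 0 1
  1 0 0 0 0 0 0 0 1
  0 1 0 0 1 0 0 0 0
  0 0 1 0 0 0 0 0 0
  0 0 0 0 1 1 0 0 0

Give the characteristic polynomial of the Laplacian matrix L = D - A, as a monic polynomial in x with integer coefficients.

x^9 - 16x^8 + 105x^7 - 364x^6 + 715x^5 - 792x^4 + 462x^3 - 120x^2 + 9x

Reading degrees in the order [0, 1, 2, 3, 4, 5, 6, 7, 8] gives [2, 2, 2, 1, 2, 2, 2, 1, 2]; set D = diag(2, 2, 2, 1, 2, 2, 2, 1, 2) and form L = D - A. Computing det(xI - L) by cofactor expansion (or equivalently via sum-over-permutations) gives x^9 - 16x^8 + 105x^7 - 364x^6 + 715x^5 - 792x^4 + 462x^3 - 120x^2 + 9x. The coefficient of x^8 equals -trace(L) = -16, matching the sum of degrees.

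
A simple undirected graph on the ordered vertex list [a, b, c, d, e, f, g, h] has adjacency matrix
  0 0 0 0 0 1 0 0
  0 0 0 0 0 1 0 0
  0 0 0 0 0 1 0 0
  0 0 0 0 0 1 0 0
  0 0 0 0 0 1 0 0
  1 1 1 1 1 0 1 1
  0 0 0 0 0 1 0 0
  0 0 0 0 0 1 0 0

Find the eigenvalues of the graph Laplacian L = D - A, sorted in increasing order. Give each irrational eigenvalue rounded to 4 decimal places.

With the vertex order [a, b, c, d, e, f, g, h], the degrees are [1, 1, 1, 1, 1, 7, 1, 1], giving D = diag(1, 1, 1, 1, 1, 7, 1, 1) and L = D - A. Diagonalising L (or applying a numerical eigensolver to the 8x8 matrix) gives the spectrum above. The single zero eigenvalue shows the graph is connected. The largest eigenvalue, 8, is at most the vertex count 8.

[0, 1, 1, 1, 1, 1, 1, 8]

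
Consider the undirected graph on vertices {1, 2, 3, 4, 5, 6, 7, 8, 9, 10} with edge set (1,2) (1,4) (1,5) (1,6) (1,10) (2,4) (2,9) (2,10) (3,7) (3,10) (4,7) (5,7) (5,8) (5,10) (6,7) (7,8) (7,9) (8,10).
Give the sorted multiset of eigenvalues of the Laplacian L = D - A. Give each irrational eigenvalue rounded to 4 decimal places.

Each diagonal entry of L is the vertex degree and each off-diagonal entry is -1 where an edge is present, 0 otherwise; in the order [1, 2, 3, 4, 5, 6, 7, 8, 9, 10] the diagonal is [5, 4, 2, 3, 4, 2, 6, 3, 2, 5]. L is symmetric positive semidefinite, so every eigenvalue is real and nonnegative.

[0, 1.5790, 1.7389, 2.1106, 2.3974, 3.6885, 4.4581, 6.0134, 6.5360, 7.4780]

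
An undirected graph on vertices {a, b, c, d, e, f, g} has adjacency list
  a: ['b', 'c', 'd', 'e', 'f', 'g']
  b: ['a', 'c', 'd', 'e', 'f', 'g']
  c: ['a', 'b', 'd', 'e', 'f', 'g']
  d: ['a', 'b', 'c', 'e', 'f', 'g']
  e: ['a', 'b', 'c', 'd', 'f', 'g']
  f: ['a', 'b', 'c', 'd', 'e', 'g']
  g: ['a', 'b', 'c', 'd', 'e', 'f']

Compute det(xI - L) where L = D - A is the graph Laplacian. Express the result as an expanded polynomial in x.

Each diagonal entry of L is the vertex degree and each off-diagonal entry is -1 where an edge is present, 0 otherwise; in the order [a, b, c, d, e, f, g] the diagonal is [6, 6, 6, 6, 6, 6, 6]. Computing det(xI - L) by cofactor expansion (or equivalently via sum-over-permutations) gives x^7 - 42x^6 + 735x^5 - 6860x^4 + 36015x^3 - 100842x^2 + 117649x. The constant term is 0 because L is singular (the all-ones vector lies in its kernel). By the matrix-tree theorem the graph has (1/7) * product of the nonzero eigenvalues = 16807 spanning trees. There is one zero in the spectrum, matching the 1 component.

x^7 - 42x^6 + 735x^5 - 6860x^4 + 36015x^3 - 100842x^2 + 117649x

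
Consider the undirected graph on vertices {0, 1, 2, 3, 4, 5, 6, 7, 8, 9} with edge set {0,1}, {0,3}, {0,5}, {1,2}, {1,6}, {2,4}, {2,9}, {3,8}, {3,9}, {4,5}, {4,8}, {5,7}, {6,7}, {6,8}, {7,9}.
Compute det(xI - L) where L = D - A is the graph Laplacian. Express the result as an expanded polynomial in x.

x^10 - 30x^9 + 390x^8 - 2880x^7 + 13305x^6 - 39882x^5 + 77640x^4 - 94800x^3 + 66000x^2 - 20000x

Reading degrees in the order [0, 1, 2, 3, 4, 5, 6, 7, 8, 9] gives [3, 3, 3, 3, 3, 3, 3, 3, 3, 3]; set D = diag(3, 3, 3, 3, 3, 3, 3, 3, 3, 3) and form L = D - A. Computing det(xI - L) by cofactor expansion (or equivalently via sum-over-permutations) gives x^10 - 30x^9 + 390x^8 - 2880x^7 + 13305x^6 - 39882x^5 + 77640x^4 - 94800x^3 + 66000x^2 - 20000x. The constant term is 0 because L is singular (the all-ones vector lies in its kernel).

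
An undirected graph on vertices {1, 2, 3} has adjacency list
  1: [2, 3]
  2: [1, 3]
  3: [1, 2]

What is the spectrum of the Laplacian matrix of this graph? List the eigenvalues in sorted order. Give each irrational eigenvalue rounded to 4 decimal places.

Reading degrees in the order [1, 2, 3] gives [2, 2, 2]; set D = diag(2, 2, 2) and form L = D - A. Since every row of L sums to 0, the all-ones vector is in the kernel and 0 is an eigenvalue. There is one zero in the spectrum, matching the 1 component.

[0, 3, 3]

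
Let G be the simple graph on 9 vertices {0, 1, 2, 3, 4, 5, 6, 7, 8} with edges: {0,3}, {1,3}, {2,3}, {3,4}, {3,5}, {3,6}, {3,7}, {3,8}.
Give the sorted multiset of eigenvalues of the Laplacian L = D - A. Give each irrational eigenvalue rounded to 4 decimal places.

Each diagonal entry of L is the vertex degree and each off-diagonal entry is -1 where an edge is present, 0 otherwise; in the order [0, 1, 2, 3, 4, 5, 6, 7, 8] the diagonal is [1, 1, 1, 8, 1, 1, 1, 1, 1]. Since every row of L sums to 0, the all-ones vector is in the kernel and 0 is an eigenvalue. The single zero eigenvalue shows the graph is connected. By the matrix-tree theorem the graph has (1/9) * product of the nonzero eigenvalues = 1 spanning tree.

[0, 1, 1, 1, 1, 1, 1, 1, 9]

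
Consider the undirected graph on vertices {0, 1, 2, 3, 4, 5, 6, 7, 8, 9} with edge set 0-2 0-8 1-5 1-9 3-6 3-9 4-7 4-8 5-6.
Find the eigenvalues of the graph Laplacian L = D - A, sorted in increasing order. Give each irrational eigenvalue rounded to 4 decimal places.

Each diagonal entry of L is the vertex degree and each off-diagonal entry is -1 where an edge is present, 0 otherwise; in the order [0, 1, 2, 3, 4, 5, 6, 7, 8, 9] the diagonal is [2, 2, 1, 2, 2, 2, 2, 1, 2, 2]. Since every row of L sums to 0, the all-ones vector is in the kernel and 0 is an eigenvalue. The 2 zero eigenvalues correspond to the 2 connected components. The largest eigenvalue, 3.6180, is at most the vertex count 10.

[0, 0, 0.3820, 1.3820, 1.3820, 1.3820, 2.6180, 3.6180, 3.6180, 3.6180]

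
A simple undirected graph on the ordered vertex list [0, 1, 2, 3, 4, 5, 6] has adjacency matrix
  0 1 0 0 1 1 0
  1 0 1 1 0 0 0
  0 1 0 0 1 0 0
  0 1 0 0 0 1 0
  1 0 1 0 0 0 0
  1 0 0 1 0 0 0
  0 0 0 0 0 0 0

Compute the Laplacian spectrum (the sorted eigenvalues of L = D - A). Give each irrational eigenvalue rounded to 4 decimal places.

With the vertex order [0, 1, 2, 3, 4, 5, 6], the degrees are [3, 3, 2, 2, 2, 2, 0], giving D = diag(3, 3, 2, 2, 2, 2, 0) and L = D - A. Diagonalising L (or applying a numerical eigensolver to the 7x7 matrix) gives the spectrum above. The 2 zero eigenvalues correspond to the 2 connected components.

[0, 0, 1, 2, 3, 3, 5]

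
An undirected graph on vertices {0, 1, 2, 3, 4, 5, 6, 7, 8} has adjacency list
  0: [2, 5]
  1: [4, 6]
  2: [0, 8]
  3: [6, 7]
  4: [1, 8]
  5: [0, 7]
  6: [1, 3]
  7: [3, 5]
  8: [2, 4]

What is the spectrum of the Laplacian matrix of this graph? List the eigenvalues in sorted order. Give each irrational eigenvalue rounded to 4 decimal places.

[0, 0.4679, 0.4679, 1.6527, 1.6527, 3, 3, 3.8794, 3.8794]

Reading degrees in the order [0, 1, 2, 3, 4, 5, 6, 7, 8] gives [2, 2, 2, 2, 2, 2, 2, 2, 2]; set D = diag(2, 2, 2, 2, 2, 2, 2, 2, 2) and form L = D - A. L is symmetric positive semidefinite, so every eigenvalue is real and nonnegative. The single zero eigenvalue shows the graph is connected.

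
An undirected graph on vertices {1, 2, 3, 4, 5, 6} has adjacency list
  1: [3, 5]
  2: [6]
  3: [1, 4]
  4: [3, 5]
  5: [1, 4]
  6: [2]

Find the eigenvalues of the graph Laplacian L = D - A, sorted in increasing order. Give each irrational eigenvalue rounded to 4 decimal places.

[0, 0, 2, 2, 2, 4]

Each diagonal entry of L is the vertex degree and each off-diagonal entry is -1 where an edge is present, 0 otherwise; in the order [1, 2, 3, 4, 5, 6] the diagonal is [2, 1, 2, 2, 2, 1]. The multiplicity of 0 as a Laplacian eigenvalue equals the number of connected components. The 2 zero eigenvalues correspond to the 2 connected components. The largest eigenvalue, 4, is at most the vertex count 6.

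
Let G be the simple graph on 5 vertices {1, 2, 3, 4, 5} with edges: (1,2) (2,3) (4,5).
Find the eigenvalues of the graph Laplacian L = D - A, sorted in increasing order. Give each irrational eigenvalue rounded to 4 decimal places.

[0, 0, 1, 2, 3]

With the vertex order [1, 2, 3, 4, 5], the degrees are [1, 2, 1, 1, 1], giving D = diag(1, 2, 1, 1, 1) and L = D - A. Since every row of L sums to 0, the all-ones vector is in the kernel and 0 is an eigenvalue. The 2 zero eigenvalues correspond to the 2 connected components.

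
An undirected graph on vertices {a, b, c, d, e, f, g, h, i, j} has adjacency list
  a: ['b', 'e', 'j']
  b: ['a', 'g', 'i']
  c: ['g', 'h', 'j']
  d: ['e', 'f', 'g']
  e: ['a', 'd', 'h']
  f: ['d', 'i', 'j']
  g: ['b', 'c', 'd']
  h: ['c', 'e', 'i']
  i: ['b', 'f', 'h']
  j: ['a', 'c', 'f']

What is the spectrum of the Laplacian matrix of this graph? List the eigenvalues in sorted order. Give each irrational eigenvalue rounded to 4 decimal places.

[0, 2, 2, 2, 2, 2, 5, 5, 5, 5]

Reading degrees in the order [a, b, c, d, e, f, g, h, i, j] gives [3, 3, 3, 3, 3, 3, 3, 3, 3, 3]; set D = diag(3, 3, 3, 3, 3, 3, 3, 3, 3, 3) and form L = D - A. Diagonalising L (or applying a numerical eigensolver to the 10x10 matrix) gives the spectrum above. The single zero eigenvalue shows the graph is connected. The largest eigenvalue, 5, is at most the vertex count 10.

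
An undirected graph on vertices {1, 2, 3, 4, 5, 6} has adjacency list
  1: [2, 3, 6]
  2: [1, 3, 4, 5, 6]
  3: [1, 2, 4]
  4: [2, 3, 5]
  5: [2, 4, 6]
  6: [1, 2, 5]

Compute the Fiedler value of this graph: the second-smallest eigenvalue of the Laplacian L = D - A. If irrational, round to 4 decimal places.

With the vertex order [1, 2, 3, 4, 5, 6], the degrees are [3, 5, 3, 3, 3, 3], giving D = diag(3, 5, 3, 3, 3, 3) and L = D - A. The smallest Laplacian eigenvalue is always 0. The next one, lambda_2 = 2.3820, measures how hard the graph is to disconnect: larger values mean better connectivity. By the matrix-tree theorem the graph has (1/6) * product of the nonzero eigenvalues = 121 spanning trees. The largest eigenvalue, 6, is at most the vertex count 6.

2.3820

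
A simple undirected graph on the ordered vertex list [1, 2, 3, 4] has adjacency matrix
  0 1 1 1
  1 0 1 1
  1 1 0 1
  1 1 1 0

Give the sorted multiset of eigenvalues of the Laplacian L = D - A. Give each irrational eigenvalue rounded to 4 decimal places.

Reading degrees in the order [1, 2, 3, 4] gives [3, 3, 3, 3]; set D = diag(3, 3, 3, 3) and form L = D - A. Since every row of L sums to 0, the all-ones vector is in the kernel and 0 is an eigenvalue. The single zero eigenvalue shows the graph is connected. By the matrix-tree theorem the graph has (1/4) * product of the nonzero eigenvalues = 16 spanning trees. The eigenvalues sum to 12, which equals trace(L) = 2|E|.

[0, 4, 4, 4]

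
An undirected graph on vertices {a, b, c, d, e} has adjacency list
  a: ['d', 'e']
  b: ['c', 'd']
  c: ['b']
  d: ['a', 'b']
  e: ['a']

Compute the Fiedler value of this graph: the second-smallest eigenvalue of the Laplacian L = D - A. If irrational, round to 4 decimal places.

Each diagonal entry of L is the vertex degree and each off-diagonal entry is -1 where an edge is present, 0 otherwise; in the order [a, b, c, d, e] the diagonal is [2, 2, 1, 2, 1]. The sorted Laplacian eigenvalues are [0, 0.3820, 1.3820, 2.6180, 3.6180]; the algebraic connectivity is the second entry, 0.3820.

0.3820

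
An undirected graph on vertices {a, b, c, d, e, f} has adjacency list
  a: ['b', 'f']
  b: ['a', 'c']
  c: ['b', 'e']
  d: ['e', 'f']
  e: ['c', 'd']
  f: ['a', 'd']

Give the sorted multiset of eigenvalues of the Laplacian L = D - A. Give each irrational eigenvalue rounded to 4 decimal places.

Each diagonal entry of L is the vertex degree and each off-diagonal entry is -1 where an edge is present, 0 otherwise; in the order [a, b, c, d, e, f] the diagonal is [2, 2, 2, 2, 2, 2]. The multiplicity of 0 as a Laplacian eigenvalue equals the number of connected components. The single zero eigenvalue shows the graph is connected. There is one zero in the spectrum, matching the 1 component.

[0, 1, 1, 3, 3, 4]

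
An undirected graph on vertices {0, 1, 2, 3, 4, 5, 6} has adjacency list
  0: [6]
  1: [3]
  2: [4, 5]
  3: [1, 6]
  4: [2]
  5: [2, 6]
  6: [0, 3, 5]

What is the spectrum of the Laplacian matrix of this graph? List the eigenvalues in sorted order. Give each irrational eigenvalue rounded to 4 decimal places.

[0, 0.2603, 0.6262, 1.4055, 2.2742, 3.0996, 4.3342]

Reading degrees in the order [0, 1, 2, 3, 4, 5, 6] gives [1, 1, 2, 2, 1, 2, 3]; set D = diag(1, 1, 2, 2, 1, 2, 3) and form L = D - A. Diagonalising L (or applying a numerical eigensolver to the 7x7 matrix) gives the spectrum above. By the matrix-tree theorem the graph has (1/7) * product of the nonzero eigenvalues = 1 spanning tree.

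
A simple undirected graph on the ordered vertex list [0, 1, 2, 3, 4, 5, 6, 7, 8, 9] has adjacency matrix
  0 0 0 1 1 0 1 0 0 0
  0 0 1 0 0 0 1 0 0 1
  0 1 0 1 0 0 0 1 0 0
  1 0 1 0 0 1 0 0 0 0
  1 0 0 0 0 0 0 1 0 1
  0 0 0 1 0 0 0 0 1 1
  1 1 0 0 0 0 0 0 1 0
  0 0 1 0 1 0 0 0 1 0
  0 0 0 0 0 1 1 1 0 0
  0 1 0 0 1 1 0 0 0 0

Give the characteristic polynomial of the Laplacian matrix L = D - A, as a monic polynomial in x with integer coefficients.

Each diagonal entry of L is the vertex degree and each off-diagonal entry is -1 where an edge is present, 0 otherwise; in the order [0, 1, 2, 3, 4, 5, 6, 7, 8, 9] the diagonal is [3, 3, 3, 3, 3, 3, 3, 3, 3, 3]. The eigenvalues of L are [0, 2, 2, 2, 2, 2, 5, 5, 5, 5]; the characteristic polynomial is the product of (x - lambda_i), which multiplies out to x^10 - 30x^9 + 390x^8 - 2880x^7 + 13305x^6 - 39882x^5 + 77640x^4 - 94800x^3 + 66000x^2 - 20000x. The coefficient of x^9 equals -trace(L) = -30, matching the sum of degrees. The largest eigenvalue, 5, is at most the vertex count 10. By the matrix-tree theorem the graph has (1/10) * product of the nonzero eigenvalues = 2000 spanning trees.

x^10 - 30x^9 + 390x^8 - 2880x^7 + 13305x^6 - 39882x^5 + 77640x^4 - 94800x^3 + 66000x^2 - 20000x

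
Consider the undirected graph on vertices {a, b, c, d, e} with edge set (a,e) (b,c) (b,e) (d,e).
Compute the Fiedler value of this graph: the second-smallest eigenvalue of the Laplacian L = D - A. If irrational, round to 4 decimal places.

Reading degrees in the order [a, b, c, d, e] gives [1, 2, 1, 1, 3]; set D = diag(1, 2, 1, 1, 3) and form L = D - A. The smallest Laplacian eigenvalue is always 0. The next one, lambda_2 = 0.5188, measures how hard the graph is to disconnect: larger values mean better connectivity.

0.5188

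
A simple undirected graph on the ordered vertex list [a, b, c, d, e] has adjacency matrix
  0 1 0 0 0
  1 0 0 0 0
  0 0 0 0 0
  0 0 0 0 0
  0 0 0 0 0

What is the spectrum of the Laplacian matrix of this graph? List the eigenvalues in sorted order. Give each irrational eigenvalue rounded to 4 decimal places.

[0, 0, 0, 0, 2]

Each diagonal entry of L is the vertex degree and each off-diagonal entry is -1 where an edge is present, 0 otherwise; in the order [a, b, c, d, e] the diagonal is [1, 1, 0, 0, 0]. L is symmetric positive semidefinite, so every eigenvalue is real and nonnegative. The 4 zero eigenvalues correspond to the 4 connected components. The largest eigenvalue, 2, is at most the vertex count 5. There are 4 zeros in the spectrum, matching the 4 components.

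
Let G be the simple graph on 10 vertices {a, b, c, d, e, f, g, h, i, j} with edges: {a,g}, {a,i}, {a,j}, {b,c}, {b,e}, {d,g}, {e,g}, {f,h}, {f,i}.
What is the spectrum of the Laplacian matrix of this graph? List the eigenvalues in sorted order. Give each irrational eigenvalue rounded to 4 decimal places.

With the vertex order [a, b, c, d, e, f, g, h, i, j], the degrees are [3, 2, 1, 1, 2, 2, 3, 1, 2, 1], giving D = diag(3, 2, 1, 1, 2, 2, 3, 1, 2, 1) and L = D - A. Since every row of L sums to 0, the all-ones vector is in the kernel and 0 is an eigenvalue. By the matrix-tree theorem the graph has (1/10) * product of the nonzero eigenvalues = 1 spanning tree. There is one zero in the spectrum, matching the 1 component.

[0, 0.1487, 0.3820, 0.6496, 1.3820, 1.4400, 2.6180, 3.0561, 3.6180, 4.7056]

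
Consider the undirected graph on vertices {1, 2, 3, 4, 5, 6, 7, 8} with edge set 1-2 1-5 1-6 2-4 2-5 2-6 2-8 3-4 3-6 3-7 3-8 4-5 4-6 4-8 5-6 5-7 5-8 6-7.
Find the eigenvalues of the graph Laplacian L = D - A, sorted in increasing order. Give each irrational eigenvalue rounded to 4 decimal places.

[0, 2.4500, 2.9475, 4.6100, 5.1474, 6.2948, 7.0727, 7.4776]

Reading degrees in the order [1, 2, 3, 4, 5, 6, 7, 8] gives [3, 5, 4, 5, 6, 6, 3, 4]; set D = diag(3, 5, 4, 5, 6, 6, 3, 4) and form L = D - A. Since every row of L sums to 0, the all-ones vector is in the kernel and 0 is an eigenvalue.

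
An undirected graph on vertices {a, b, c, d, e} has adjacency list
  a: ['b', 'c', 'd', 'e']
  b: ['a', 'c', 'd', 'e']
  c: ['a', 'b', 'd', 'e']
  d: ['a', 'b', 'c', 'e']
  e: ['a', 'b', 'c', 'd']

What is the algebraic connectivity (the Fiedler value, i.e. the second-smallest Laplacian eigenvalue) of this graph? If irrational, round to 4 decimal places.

5

Reading degrees in the order [a, b, c, d, e] gives [4, 4, 4, 4, 4]; set D = diag(4, 4, 4, 4, 4) and form L = D - A. The smallest Laplacian eigenvalue is always 0. The next one, lambda_2 = 5, measures how hard the graph is to disconnect: larger values mean better connectivity. There is one zero in the spectrum, matching the 1 component.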